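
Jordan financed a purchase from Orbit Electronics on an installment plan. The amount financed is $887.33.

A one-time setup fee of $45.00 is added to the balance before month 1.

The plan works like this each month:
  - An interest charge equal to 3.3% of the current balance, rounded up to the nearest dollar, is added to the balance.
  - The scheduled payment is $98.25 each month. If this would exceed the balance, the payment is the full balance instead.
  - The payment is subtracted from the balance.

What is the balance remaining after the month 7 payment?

# | Opening | Interest | Payment | End bal
1 | $932.33 | $31.00 | $98.25 | $865.08
2 | $865.08 | $29.00 | $98.25 | $795.83
3 | $795.83 | $27.00 | $98.25 | $724.58
4 | $724.58 | $24.00 | $98.25 | $650.33
5 | $650.33 | $22.00 | $98.25 | $574.08
6 | $574.08 | $19.00 | $98.25 | $494.83
7 | $494.83 | $17.00 | $98.25 | $413.58

$413.58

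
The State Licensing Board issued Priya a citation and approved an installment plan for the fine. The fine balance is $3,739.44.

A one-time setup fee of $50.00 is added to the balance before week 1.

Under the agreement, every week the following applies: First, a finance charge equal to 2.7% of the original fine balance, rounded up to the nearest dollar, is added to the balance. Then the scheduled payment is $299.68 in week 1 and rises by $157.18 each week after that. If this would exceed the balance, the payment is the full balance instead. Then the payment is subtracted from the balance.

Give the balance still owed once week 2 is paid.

# | Opening | Interest | Payment | End bal
1 | $3,789.44 | $101.00 | $299.68 | $3,590.76
2 | $3,590.76 | $101.00 | $456.86 | $3,234.90

$3,234.90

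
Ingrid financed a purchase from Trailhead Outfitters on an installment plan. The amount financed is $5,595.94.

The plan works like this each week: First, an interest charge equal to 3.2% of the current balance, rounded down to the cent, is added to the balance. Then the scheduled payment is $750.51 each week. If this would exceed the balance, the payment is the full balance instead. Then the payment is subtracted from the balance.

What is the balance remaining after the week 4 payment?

Week 1: $5,595.94 +$179.07 interest = $5,775.01; pay $750.51 → $5,024.50
Week 2: $5,024.50 +$160.78 interest = $5,185.28; pay $750.51 → $4,434.77
Week 3: $4,434.77 +$141.91 interest = $4,576.68; pay $750.51 → $3,826.17
Week 4: $3,826.17 +$122.43 interest = $3,948.60; pay $750.51 → $3,198.09

$3,198.09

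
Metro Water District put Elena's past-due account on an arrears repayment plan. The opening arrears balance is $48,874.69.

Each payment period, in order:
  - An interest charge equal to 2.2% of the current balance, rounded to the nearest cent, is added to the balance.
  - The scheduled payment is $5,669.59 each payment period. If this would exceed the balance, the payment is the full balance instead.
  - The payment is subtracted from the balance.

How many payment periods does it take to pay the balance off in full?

10

Payment period 1: $48,874.69 +$1,075.24 interest = $49,949.93; pay $5,669.59 → $44,280.34
Payment period 2: $44,280.34 +$974.17 interest = $45,254.51; pay $5,669.59 → $39,584.92
Payment period 3: $39,584.92 +$870.87 interest = $40,455.79; pay $5,669.59 → $34,786.20
Payment period 4: $34,786.20 +$765.30 interest = $35,551.50; pay $5,669.59 → $29,881.91
Payment period 5: $29,881.91 +$657.40 interest = $30,539.31; pay $5,669.59 → $24,869.72
Payment period 6: $24,869.72 +$547.13 interest = $25,416.85; pay $5,669.59 → $19,747.26
Payment period 7: $19,747.26 +$434.44 interest = $20,181.70; pay $5,669.59 → $14,512.11
Payment period 8: $14,512.11 +$319.27 interest = $14,831.38; pay $5,669.59 → $9,161.79
Payment period 9: $9,161.79 +$201.56 interest = $9,363.35; pay $5,669.59 → $3,693.76
Payment period 10: $3,693.76 +$81.26 interest = $3,775.02; pay $3,775.02 → $0.00
Balance reaches $0.00 in payment period 10.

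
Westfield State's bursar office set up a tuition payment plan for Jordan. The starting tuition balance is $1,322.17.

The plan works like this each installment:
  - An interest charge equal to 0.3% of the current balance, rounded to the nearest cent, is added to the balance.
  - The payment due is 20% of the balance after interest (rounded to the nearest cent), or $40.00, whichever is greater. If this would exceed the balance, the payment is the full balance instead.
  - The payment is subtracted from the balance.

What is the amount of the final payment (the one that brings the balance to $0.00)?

$23.85

Installment 1: opening $1,322.17; interest $3.97 → $1,326.14; payment $265.23; balance $1,060.91
Installment 2: opening $1,060.91; interest $3.18 → $1,064.09; payment $212.82; balance $851.27
Installment 3: opening $851.27; interest $2.55 → $853.82; payment $170.76; balance $683.06
Installment 4: opening $683.06; interest $2.05 → $685.11; payment $137.02; balance $548.09
Installment 5: opening $548.09; interest $1.64 → $549.73; payment $109.95; balance $439.78
Installment 6: opening $439.78; interest $1.32 → $441.10; payment $88.22; balance $352.88
Installment 7: opening $352.88; interest $1.06 → $353.94; payment $70.79; balance $283.15
Installment 8: opening $283.15; interest $0.85 → $284.00; payment $56.80; balance $227.20
Installment 9: opening $227.20; interest $0.68 → $227.88; payment $45.58; balance $182.30
Installment 10: opening $182.30; interest $0.55 → $182.85; payment $40.00; balance $142.85
Installment 11: opening $142.85; interest $0.43 → $143.28; payment $40.00; balance $103.28
Installment 12: opening $103.28; interest $0.31 → $103.59; payment $40.00; balance $63.59
Installment 13: opening $63.59; interest $0.19 → $63.78; payment $40.00; balance $23.78
Installment 14: opening $23.78; interest $0.07 → $23.85; payment $23.85; balance $0.00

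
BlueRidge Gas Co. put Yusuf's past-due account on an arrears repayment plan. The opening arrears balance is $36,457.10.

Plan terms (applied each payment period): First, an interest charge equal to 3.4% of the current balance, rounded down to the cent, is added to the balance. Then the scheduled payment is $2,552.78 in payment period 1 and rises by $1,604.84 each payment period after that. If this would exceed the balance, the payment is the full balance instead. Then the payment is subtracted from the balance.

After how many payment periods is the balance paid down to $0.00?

7

Payment period 1: opening $36,457.10; interest $1,239.54 → $37,696.64; payment $2,552.78; balance $35,143.86
Payment period 2: opening $35,143.86; interest $1,194.89 → $36,338.75; payment $4,157.62; balance $32,181.13
Payment period 3: opening $32,181.13; interest $1,094.15 → $33,275.28; payment $5,762.46; balance $27,512.82
Payment period 4: opening $27,512.82; interest $935.43 → $28,448.25; payment $7,367.30; balance $21,080.95
Payment period 5: opening $21,080.95; interest $716.75 → $21,797.70; payment $8,972.14; balance $12,825.56
Payment period 6: opening $12,825.56; interest $436.06 → $13,261.62; payment $10,576.98; balance $2,684.64
Payment period 7: opening $2,684.64; interest $91.27 → $2,775.91; payment $2,775.91; balance $0.00
Balance reaches $0.00 in payment period 7.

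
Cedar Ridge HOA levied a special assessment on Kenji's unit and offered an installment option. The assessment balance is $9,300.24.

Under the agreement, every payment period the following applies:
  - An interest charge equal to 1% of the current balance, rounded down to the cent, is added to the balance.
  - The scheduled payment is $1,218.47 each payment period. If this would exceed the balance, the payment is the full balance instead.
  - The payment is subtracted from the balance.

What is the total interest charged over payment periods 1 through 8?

# | Opening | Interest | Payment | End bal
1 | $9,300.24 | $93.00 | $1,218.47 | $8,174.77
2 | $8,174.77 | $81.74 | $1,218.47 | $7,038.04
3 | $7,038.04 | $70.38 | $1,218.47 | $5,889.95
4 | $5,889.95 | $58.89 | $1,218.47 | $4,730.37
5 | $4,730.37 | $47.30 | $1,218.47 | $3,559.20
6 | $3,559.20 | $35.59 | $1,218.47 | $2,376.32
7 | $2,376.32 | $23.76 | $1,218.47 | $1,181.61
8 | $1,181.61 | $11.81 | $1,193.42 | $0.00
Total interest: $93.00 + $81.74 + $70.38 + $58.89 + $47.30 + $35.59 + $23.76 + $11.81 = $422.47

$422.47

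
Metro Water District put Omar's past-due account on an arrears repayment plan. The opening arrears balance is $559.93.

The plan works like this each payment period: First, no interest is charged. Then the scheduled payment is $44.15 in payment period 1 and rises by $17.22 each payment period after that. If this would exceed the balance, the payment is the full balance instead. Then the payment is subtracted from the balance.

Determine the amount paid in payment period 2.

Payment period 1: $559.93 − $44.15 → $515.78
Payment period 2: $515.78 − $61.37 → $454.41

$61.37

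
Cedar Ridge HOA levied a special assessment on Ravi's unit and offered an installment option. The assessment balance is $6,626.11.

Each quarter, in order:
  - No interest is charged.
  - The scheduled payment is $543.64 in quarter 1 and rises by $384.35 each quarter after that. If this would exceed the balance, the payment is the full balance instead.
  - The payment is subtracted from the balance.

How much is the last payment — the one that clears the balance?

Quarter 1: opening $6,626.11; payment $543.64; balance $6,082.47
Quarter 2: opening $6,082.47; payment $927.99; balance $5,154.48
Quarter 3: opening $5,154.48; payment $1,312.34; balance $3,842.14
Quarter 4: opening $3,842.14; payment $1,696.69; balance $2,145.45
Quarter 5: opening $2,145.45; payment $2,081.04; balance $64.41
Quarter 6: opening $64.41; payment $64.41; balance $0.00

$64.41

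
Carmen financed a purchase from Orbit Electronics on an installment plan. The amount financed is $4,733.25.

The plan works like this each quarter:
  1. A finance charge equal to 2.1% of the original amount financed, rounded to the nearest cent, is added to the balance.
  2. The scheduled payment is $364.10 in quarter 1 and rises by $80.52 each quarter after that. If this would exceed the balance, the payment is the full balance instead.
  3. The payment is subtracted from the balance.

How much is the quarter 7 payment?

$847.22

Quarter 1: opening $4,733.25; interest $99.40 → $4,832.65; payment $364.10; balance $4,468.55
Quarter 2: opening $4,468.55; interest $99.40 → $4,567.95; payment $444.62; balance $4,123.33
Quarter 3: opening $4,123.33; interest $99.40 → $4,222.73; payment $525.14; balance $3,697.59
Quarter 4: opening $3,697.59; interest $99.40 → $3,796.99; payment $605.66; balance $3,191.33
Quarter 5: opening $3,191.33; interest $99.40 → $3,290.73; payment $686.18; balance $2,604.55
Quarter 6: opening $2,604.55; interest $99.40 → $2,703.95; payment $766.70; balance $1,937.25
Quarter 7: opening $1,937.25; interest $99.40 → $2,036.65; payment $847.22; balance $1,189.43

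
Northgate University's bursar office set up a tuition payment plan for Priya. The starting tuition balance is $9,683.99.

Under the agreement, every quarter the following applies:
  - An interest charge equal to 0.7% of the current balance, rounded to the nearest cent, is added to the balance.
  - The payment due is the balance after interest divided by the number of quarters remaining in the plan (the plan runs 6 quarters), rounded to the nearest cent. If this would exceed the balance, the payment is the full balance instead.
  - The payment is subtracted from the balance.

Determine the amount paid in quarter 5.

$1,671.29

Quarter 1: opening $9,683.99; interest $67.79 → $9,751.78; payment $1,625.30; balance $8,126.48
Quarter 2: opening $8,126.48; interest $56.89 → $8,183.37; payment $1,636.67; balance $6,546.70
Quarter 3: opening $6,546.70; interest $45.83 → $6,592.53; payment $1,648.13; balance $4,944.40
Quarter 4: opening $4,944.40; interest $34.61 → $4,979.01; payment $1,659.67; balance $3,319.34
Quarter 5: opening $3,319.34; interest $23.24 → $3,342.58; payment $1,671.29; balance $1,671.29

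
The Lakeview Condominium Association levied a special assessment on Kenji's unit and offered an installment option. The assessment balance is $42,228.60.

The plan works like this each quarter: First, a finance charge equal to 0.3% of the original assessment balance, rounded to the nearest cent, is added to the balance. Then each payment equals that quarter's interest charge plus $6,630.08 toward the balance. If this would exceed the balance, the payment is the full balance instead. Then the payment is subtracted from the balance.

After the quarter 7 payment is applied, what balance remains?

$0.00

Quarter 1: $42,228.60 +$126.69 interest = $42,355.29; pay $6,756.77 → $35,598.52
Quarter 2: $35,598.52 +$126.69 interest = $35,725.21; pay $6,756.77 → $28,968.44
Quarter 3: $28,968.44 +$126.69 interest = $29,095.13; pay $6,756.77 → $22,338.36
Quarter 4: $22,338.36 +$126.69 interest = $22,465.05; pay $6,756.77 → $15,708.28
Quarter 5: $15,708.28 +$126.69 interest = $15,834.97; pay $6,756.77 → $9,078.20
Quarter 6: $9,078.20 +$126.69 interest = $9,204.89; pay $6,756.77 → $2,448.12
Quarter 7: $2,448.12 +$126.69 interest = $2,574.81; pay $2,574.81 → $0.00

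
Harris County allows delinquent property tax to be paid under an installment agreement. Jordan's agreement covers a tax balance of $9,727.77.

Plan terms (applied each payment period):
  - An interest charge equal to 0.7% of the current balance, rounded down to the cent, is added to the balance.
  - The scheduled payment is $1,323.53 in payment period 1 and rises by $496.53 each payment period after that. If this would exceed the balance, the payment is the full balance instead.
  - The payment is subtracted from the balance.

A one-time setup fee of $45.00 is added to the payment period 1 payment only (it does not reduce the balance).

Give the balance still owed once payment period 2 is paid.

Payment period 1: $9,727.77 +$68.09 interest = $9,795.86; pay $1,323.53 (+ $45.00 fee) → $8,472.33
Payment period 2: $8,472.33 +$59.30 interest = $8,531.63; pay $1,820.06 → $6,711.57

$6,711.57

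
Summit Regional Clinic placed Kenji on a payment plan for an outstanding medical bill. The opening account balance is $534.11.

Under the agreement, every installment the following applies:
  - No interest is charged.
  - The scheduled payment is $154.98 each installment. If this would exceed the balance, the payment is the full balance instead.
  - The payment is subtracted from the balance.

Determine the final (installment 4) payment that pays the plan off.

$69.17

Installment 1: opening $534.11; payment $154.98; balance $379.13
Installment 2: opening $379.13; payment $154.98; balance $224.15
Installment 3: opening $224.15; payment $154.98; balance $69.17
Installment 4: opening $69.17; payment $69.17; balance $0.00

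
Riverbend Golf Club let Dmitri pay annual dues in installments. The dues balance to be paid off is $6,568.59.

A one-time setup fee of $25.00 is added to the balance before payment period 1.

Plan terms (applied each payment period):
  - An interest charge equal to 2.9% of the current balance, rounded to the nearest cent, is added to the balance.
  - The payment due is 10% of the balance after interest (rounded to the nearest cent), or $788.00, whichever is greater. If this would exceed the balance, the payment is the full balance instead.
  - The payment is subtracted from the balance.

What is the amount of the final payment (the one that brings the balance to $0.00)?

$571.53

Payment period 1: $6,593.59 +$191.21 interest = $6,784.80; pay $788.00 → $5,996.80
Payment period 2: $5,996.80 +$173.91 interest = $6,170.71; pay $788.00 → $5,382.71
Payment period 3: $5,382.71 +$156.10 interest = $5,538.81; pay $788.00 → $4,750.81
Payment period 4: $4,750.81 +$137.77 interest = $4,888.58; pay $788.00 → $4,100.58
Payment period 5: $4,100.58 +$118.92 interest = $4,219.50; pay $788.00 → $3,431.50
Payment period 6: $3,431.50 +$99.51 interest = $3,531.01; pay $788.00 → $2,743.01
Payment period 7: $2,743.01 +$79.55 interest = $2,822.56; pay $788.00 → $2,034.56
Payment period 8: $2,034.56 +$59.00 interest = $2,093.56; pay $788.00 → $1,305.56
Payment period 9: $1,305.56 +$37.86 interest = $1,343.42; pay $788.00 → $555.42
Payment period 10: $555.42 +$16.11 interest = $571.53; pay $571.53 → $0.00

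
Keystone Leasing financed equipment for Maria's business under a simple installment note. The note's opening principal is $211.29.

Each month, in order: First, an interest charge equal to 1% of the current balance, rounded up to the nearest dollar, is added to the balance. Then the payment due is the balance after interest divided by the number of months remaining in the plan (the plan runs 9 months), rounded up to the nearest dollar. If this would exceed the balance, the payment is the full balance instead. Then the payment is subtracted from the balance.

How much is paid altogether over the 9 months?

$226.29

Month 1: opening $211.29; interest $3.00 → $214.29; payment $24.00; balance $190.29
Month 2: opening $190.29; interest $2.00 → $192.29; payment $25.00; balance $167.29
Month 3: opening $167.29; interest $2.00 → $169.29; payment $25.00; balance $144.29
Month 4: opening $144.29; interest $2.00 → $146.29; payment $25.00; balance $121.29
Month 5: opening $121.29; interest $2.00 → $123.29; payment $25.00; balance $98.29
Month 6: opening $98.29; interest $1.00 → $99.29; payment $25.00; balance $74.29
Month 7: opening $74.29; interest $1.00 → $75.29; payment $26.00; balance $49.29
Month 8: opening $49.29; interest $1.00 → $50.29; payment $26.00; balance $24.29
Month 9: opening $24.29; interest $1.00 → $25.29; payment $25.29; balance $0.00
Total paid: $226.29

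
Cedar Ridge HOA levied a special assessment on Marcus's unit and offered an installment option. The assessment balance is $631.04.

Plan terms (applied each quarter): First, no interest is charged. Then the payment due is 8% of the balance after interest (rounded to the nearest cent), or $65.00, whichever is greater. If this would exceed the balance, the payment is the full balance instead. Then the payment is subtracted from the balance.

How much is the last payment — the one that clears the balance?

$46.04

Quarter 1: $631.04 − $65.00 → $566.04
Quarter 2: $566.04 − $65.00 → $501.04
Quarter 3: $501.04 − $65.00 → $436.04
Quarter 4: $436.04 − $65.00 → $371.04
Quarter 5: $371.04 − $65.00 → $306.04
Quarter 6: $306.04 − $65.00 → $241.04
Quarter 7: $241.04 − $65.00 → $176.04
Quarter 8: $176.04 − $65.00 → $111.04
Quarter 9: $111.04 − $65.00 → $46.04
Quarter 10: $46.04 − $46.04 → $0.00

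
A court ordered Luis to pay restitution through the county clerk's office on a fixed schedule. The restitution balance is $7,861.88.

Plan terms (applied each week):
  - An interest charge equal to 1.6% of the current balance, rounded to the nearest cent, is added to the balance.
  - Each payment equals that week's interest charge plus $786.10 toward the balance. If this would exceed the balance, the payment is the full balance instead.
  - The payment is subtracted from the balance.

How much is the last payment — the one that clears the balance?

$0.89

Week 1: opening $7,861.88; interest $125.79 → $7,987.67; payment $911.89; balance $7,075.78
Week 2: opening $7,075.78; interest $113.21 → $7,188.99; payment $899.31; balance $6,289.68
Week 3: opening $6,289.68; interest $100.63 → $6,390.31; payment $886.73; balance $5,503.58
Week 4: opening $5,503.58; interest $88.06 → $5,591.64; payment $874.16; balance $4,717.48
Week 5: opening $4,717.48; interest $75.48 → $4,792.96; payment $861.58; balance $3,931.38
Week 6: opening $3,931.38; interest $62.90 → $3,994.28; payment $849.00; balance $3,145.28
Week 7: opening $3,145.28; interest $50.32 → $3,195.60; payment $836.42; balance $2,359.18
Week 8: opening $2,359.18; interest $37.75 → $2,396.93; payment $823.85; balance $1,573.08
Week 9: opening $1,573.08; interest $25.17 → $1,598.25; payment $811.27; balance $786.98
Week 10: opening $786.98; interest $12.59 → $799.57; payment $798.69; balance $0.88
Week 11: opening $0.88; interest $0.01 → $0.89; payment $0.89; balance $0.00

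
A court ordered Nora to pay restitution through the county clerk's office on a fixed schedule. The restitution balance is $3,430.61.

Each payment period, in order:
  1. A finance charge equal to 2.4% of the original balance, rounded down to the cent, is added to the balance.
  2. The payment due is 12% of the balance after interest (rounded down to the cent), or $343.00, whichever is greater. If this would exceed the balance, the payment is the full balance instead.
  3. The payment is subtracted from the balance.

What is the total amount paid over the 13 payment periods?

Payment period 1: $3,430.61 +$82.33 interest = $3,512.94; pay $421.55 → $3,091.39
Payment period 2: $3,091.39 +$82.33 interest = $3,173.72; pay $380.84 → $2,792.88
Payment period 3: $2,792.88 +$82.33 interest = $2,875.21; pay $345.02 → $2,530.19
Payment period 4: $2,530.19 +$82.33 interest = $2,612.52; pay $343.00 → $2,269.52
Payment period 5: $2,269.52 +$82.33 interest = $2,351.85; pay $343.00 → $2,008.85
Payment period 6: $2,008.85 +$82.33 interest = $2,091.18; pay $343.00 → $1,748.18
Payment period 7: $1,748.18 +$82.33 interest = $1,830.51; pay $343.00 → $1,487.51
Payment period 8: $1,487.51 +$82.33 interest = $1,569.84; pay $343.00 → $1,226.84
Payment period 9: $1,226.84 +$82.33 interest = $1,309.17; pay $343.00 → $966.17
Payment period 10: $966.17 +$82.33 interest = $1,048.50; pay $343.00 → $705.50
Payment period 11: $705.50 +$82.33 interest = $787.83; pay $343.00 → $444.83
Payment period 12: $444.83 +$82.33 interest = $527.16; pay $343.00 → $184.16
Payment period 13: $184.16 +$82.33 interest = $266.49; pay $266.49 → $0.00
Total paid: $4,500.90

$4,500.90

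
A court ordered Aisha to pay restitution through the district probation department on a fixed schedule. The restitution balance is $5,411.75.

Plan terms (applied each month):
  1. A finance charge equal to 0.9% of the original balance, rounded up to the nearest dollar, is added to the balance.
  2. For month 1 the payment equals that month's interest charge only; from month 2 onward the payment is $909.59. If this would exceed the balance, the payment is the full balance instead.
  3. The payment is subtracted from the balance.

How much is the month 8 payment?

Month 1: $5,411.75 +$49.00 interest = $5,460.75; pay $49.00 → $5,411.75
Month 2: $5,411.75 +$49.00 interest = $5,460.75; pay $909.59 → $4,551.16
Month 3: $4,551.16 +$49.00 interest = $4,600.16; pay $909.59 → $3,690.57
Month 4: $3,690.57 +$49.00 interest = $3,739.57; pay $909.59 → $2,829.98
Month 5: $2,829.98 +$49.00 interest = $2,878.98; pay $909.59 → $1,969.39
Month 6: $1,969.39 +$49.00 interest = $2,018.39; pay $909.59 → $1,108.80
Month 7: $1,108.80 +$49.00 interest = $1,157.80; pay $909.59 → $248.21
Month 8: $248.21 +$49.00 interest = $297.21; pay $297.21 → $0.00

$297.21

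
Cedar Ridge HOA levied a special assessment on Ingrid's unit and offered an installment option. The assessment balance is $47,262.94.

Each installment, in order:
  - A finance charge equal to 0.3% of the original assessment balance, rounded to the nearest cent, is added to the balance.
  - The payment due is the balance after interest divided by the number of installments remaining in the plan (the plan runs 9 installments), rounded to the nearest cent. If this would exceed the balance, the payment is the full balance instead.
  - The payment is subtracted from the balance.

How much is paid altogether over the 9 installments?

$48,539.05

# | Opening | Interest | Payment | End bal
1 | $47,262.94 | $141.79 | $5,267.19 | $42,137.54
2 | $42,137.54 | $141.79 | $5,284.92 | $36,994.41
3 | $36,994.41 | $141.79 | $5,305.17 | $31,831.03
4 | $31,831.03 | $141.79 | $5,328.80 | $26,644.02
5 | $26,644.02 | $141.79 | $5,357.16 | $21,428.65
6 | $21,428.65 | $141.79 | $5,392.61 | $16,177.83
7 | $16,177.83 | $141.79 | $5,439.87 | $10,879.75
8 | $10,879.75 | $141.79 | $5,510.77 | $5,510.77
9 | $5,510.77 | $141.79 | $5,652.56 | $0.00
Total paid: $48,539.05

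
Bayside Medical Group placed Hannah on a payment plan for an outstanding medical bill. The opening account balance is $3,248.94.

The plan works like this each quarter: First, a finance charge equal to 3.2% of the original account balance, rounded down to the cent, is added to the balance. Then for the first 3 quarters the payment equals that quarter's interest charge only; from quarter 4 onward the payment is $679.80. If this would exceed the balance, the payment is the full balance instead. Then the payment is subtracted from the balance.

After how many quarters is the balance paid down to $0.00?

# | Opening | Interest | Payment | End bal
1 | $3,248.94 | $103.96 | $103.96 | $3,248.94
2 | $3,248.94 | $103.96 | $103.96 | $3,248.94
3 | $3,248.94 | $103.96 | $103.96 | $3,248.94
4 | $3,248.94 | $103.96 | $679.80 | $2,673.10
5 | $2,673.10 | $103.96 | $679.80 | $2,097.26
6 | $2,097.26 | $103.96 | $679.80 | $1,521.42
7 | $1,521.42 | $103.96 | $679.80 | $945.58
8 | $945.58 | $103.96 | $679.80 | $369.74
9 | $369.74 | $103.96 | $473.70 | $0.00
Balance reaches $0.00 in quarter 9.

9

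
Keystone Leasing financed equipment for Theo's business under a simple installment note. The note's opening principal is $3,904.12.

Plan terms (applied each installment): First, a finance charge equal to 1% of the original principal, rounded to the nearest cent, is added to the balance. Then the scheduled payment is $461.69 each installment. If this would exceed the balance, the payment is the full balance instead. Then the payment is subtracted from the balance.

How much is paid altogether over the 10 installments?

Installment 1: opening $3,904.12; interest $39.04 → $3,943.16; payment $461.69; balance $3,481.47
Installment 2: opening $3,481.47; interest $39.04 → $3,520.51; payment $461.69; balance $3,058.82
Installment 3: opening $3,058.82; interest $39.04 → $3,097.86; payment $461.69; balance $2,636.17
Installment 4: opening $2,636.17; interest $39.04 → $2,675.21; payment $461.69; balance $2,213.52
Installment 5: opening $2,213.52; interest $39.04 → $2,252.56; payment $461.69; balance $1,790.87
Installment 6: opening $1,790.87; interest $39.04 → $1,829.91; payment $461.69; balance $1,368.22
Installment 7: opening $1,368.22; interest $39.04 → $1,407.26; payment $461.69; balance $945.57
Installment 8: opening $945.57; interest $39.04 → $984.61; payment $461.69; balance $522.92
Installment 9: opening $522.92; interest $39.04 → $561.96; payment $461.69; balance $100.27
Installment 10: opening $100.27; interest $39.04 → $139.31; payment $139.31; balance $0.00
Total paid: $4,294.52

$4,294.52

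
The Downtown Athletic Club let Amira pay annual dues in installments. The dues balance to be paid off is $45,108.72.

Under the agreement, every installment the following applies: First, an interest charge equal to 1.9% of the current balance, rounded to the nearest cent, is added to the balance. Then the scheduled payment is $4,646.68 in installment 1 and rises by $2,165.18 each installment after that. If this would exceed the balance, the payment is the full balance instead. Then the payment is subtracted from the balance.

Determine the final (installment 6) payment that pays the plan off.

Installment 1: opening $45,108.72; interest $857.07 → $45,965.79; payment $4,646.68; balance $41,319.11
Installment 2: opening $41,319.11; interest $785.06 → $42,104.17; payment $6,811.86; balance $35,292.31
Installment 3: opening $35,292.31; interest $670.55 → $35,962.86; payment $8,977.04; balance $26,985.82
Installment 4: opening $26,985.82; interest $512.73 → $27,498.55; payment $11,142.22; balance $16,356.33
Installment 5: opening $16,356.33; interest $310.77 → $16,667.10; payment $13,307.40; balance $3,359.70
Installment 6: opening $3,359.70; interest $63.83 → $3,423.53; payment $3,423.53; balance $0.00

$3,423.53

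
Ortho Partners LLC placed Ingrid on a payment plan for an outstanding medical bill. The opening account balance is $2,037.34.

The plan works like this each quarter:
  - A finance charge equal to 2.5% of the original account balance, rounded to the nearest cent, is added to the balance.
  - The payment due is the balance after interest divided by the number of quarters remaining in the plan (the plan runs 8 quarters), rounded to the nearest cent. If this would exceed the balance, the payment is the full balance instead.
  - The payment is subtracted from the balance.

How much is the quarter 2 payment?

# | Opening | Interest | Payment | End bal
1 | $2,037.34 | $50.93 | $261.03 | $1,827.24
2 | $1,827.24 | $50.93 | $268.31 | $1,609.86

$268.31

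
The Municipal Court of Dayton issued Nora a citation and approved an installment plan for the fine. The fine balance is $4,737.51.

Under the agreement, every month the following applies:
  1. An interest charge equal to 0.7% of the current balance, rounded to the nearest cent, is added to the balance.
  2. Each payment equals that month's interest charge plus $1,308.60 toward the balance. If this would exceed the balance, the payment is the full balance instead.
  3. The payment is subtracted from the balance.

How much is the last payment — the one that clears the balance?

$817.39

Month 1: opening $4,737.51; interest $33.16 → $4,770.67; payment $1,341.76; balance $3,428.91
Month 2: opening $3,428.91; interest $24.00 → $3,452.91; payment $1,332.60; balance $2,120.31
Month 3: opening $2,120.31; interest $14.84 → $2,135.15; payment $1,323.44; balance $811.71
Month 4: opening $811.71; interest $5.68 → $817.39; payment $817.39; balance $0.00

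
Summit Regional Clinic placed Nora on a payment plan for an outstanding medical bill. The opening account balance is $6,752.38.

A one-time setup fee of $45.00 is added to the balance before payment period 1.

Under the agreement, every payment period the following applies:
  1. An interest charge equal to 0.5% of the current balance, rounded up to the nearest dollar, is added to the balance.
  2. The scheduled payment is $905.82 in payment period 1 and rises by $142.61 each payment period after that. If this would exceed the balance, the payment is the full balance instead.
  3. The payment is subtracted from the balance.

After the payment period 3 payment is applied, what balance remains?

$3,741.09

Payment period 1: opening $6,797.38; interest $34.00 → $6,831.38; payment $905.82; balance $5,925.56
Payment period 2: opening $5,925.56; interest $30.00 → $5,955.56; payment $1,048.43; balance $4,907.13
Payment period 3: opening $4,907.13; interest $25.00 → $4,932.13; payment $1,191.04; balance $3,741.09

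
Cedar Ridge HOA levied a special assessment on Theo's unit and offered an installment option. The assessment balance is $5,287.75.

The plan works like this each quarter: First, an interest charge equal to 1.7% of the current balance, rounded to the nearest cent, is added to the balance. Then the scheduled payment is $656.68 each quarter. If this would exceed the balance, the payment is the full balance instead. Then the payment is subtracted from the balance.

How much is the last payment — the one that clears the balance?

Quarter 1: $5,287.75 +$89.89 interest = $5,377.64; pay $656.68 → $4,720.96
Quarter 2: $4,720.96 +$80.26 interest = $4,801.22; pay $656.68 → $4,144.54
Quarter 3: $4,144.54 +$70.46 interest = $4,215.00; pay $656.68 → $3,558.32
Quarter 4: $3,558.32 +$60.49 interest = $3,618.81; pay $656.68 → $2,962.13
Quarter 5: $2,962.13 +$50.36 interest = $3,012.49; pay $656.68 → $2,355.81
Quarter 6: $2,355.81 +$40.05 interest = $2,395.86; pay $656.68 → $1,739.18
Quarter 7: $1,739.18 +$29.57 interest = $1,768.75; pay $656.68 → $1,112.07
Quarter 8: $1,112.07 +$18.91 interest = $1,130.98; pay $656.68 → $474.30
Quarter 9: $474.30 +$8.06 interest = $482.36; pay $482.36 → $0.00

$482.36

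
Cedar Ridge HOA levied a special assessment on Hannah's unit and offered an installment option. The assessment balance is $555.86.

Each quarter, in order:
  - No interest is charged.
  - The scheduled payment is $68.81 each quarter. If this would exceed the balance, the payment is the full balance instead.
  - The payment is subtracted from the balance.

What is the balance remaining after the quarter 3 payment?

$349.43

Quarter 1: opening $555.86; payment $68.81; balance $487.05
Quarter 2: opening $487.05; payment $68.81; balance $418.24
Quarter 3: opening $418.24; payment $68.81; balance $349.43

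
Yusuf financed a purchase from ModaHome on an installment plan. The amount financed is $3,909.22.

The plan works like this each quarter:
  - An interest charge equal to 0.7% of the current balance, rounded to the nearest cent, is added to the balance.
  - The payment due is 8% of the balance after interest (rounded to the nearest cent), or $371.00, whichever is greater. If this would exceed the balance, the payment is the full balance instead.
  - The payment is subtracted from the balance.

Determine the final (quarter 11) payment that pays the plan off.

Quarter 1: opening $3,909.22; interest $27.36 → $3,936.58; payment $371.00; balance $3,565.58
Quarter 2: opening $3,565.58; interest $24.96 → $3,590.54; payment $371.00; balance $3,219.54
Quarter 3: opening $3,219.54; interest $22.54 → $3,242.08; payment $371.00; balance $2,871.08
Quarter 4: opening $2,871.08; interest $20.10 → $2,891.18; payment $371.00; balance $2,520.18
Quarter 5: opening $2,520.18; interest $17.64 → $2,537.82; payment $371.00; balance $2,166.82
Quarter 6: opening $2,166.82; interest $15.17 → $2,181.99; payment $371.00; balance $1,810.99
Quarter 7: opening $1,810.99; interest $12.68 → $1,823.67; payment $371.00; balance $1,452.67
Quarter 8: opening $1,452.67; interest $10.17 → $1,462.84; payment $371.00; balance $1,091.84
Quarter 9: opening $1,091.84; interest $7.64 → $1,099.48; payment $371.00; balance $728.48
Quarter 10: opening $728.48; interest $5.10 → $733.58; payment $371.00; balance $362.58
Quarter 11: opening $362.58; interest $2.54 → $365.12; payment $365.12; balance $0.00

$365.12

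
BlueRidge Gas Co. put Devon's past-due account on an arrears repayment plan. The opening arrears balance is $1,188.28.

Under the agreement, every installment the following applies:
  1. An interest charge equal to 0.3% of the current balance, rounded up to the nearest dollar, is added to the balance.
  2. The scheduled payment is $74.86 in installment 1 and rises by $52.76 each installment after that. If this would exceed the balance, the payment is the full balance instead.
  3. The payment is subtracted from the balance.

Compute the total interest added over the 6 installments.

Installment 1: $1,188.28 +$4.00 interest = $1,192.28; pay $74.86 → $1,117.42
Installment 2: $1,117.42 +$4.00 interest = $1,121.42; pay $127.62 → $993.80
Installment 3: $993.80 +$3.00 interest = $996.80; pay $180.38 → $816.42
Installment 4: $816.42 +$3.00 interest = $819.42; pay $233.14 → $586.28
Installment 5: $586.28 +$2.00 interest = $588.28; pay $285.90 → $302.38
Installment 6: $302.38 +$1.00 interest = $303.38; pay $303.38 → $0.00
Total interest: $4.00 + $4.00 + $3.00 + $3.00 + $2.00 + $1.00 = $17.00

$17.00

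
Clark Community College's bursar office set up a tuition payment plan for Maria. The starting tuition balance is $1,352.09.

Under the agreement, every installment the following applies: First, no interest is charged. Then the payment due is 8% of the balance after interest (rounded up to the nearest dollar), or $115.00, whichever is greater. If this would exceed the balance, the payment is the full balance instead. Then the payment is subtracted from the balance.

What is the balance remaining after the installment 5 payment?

Installment 1: opening $1,352.09; payment $115.00; balance $1,237.09
Installment 2: opening $1,237.09; payment $115.00; balance $1,122.09
Installment 3: opening $1,122.09; payment $115.00; balance $1,007.09
Installment 4: opening $1,007.09; payment $115.00; balance $892.09
Installment 5: opening $892.09; payment $115.00; balance $777.09

$777.09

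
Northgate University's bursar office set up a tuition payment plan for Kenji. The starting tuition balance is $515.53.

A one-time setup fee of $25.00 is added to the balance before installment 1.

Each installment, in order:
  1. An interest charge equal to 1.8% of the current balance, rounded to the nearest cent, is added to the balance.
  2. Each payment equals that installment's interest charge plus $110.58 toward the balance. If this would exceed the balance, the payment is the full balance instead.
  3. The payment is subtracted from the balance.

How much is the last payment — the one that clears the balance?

Installment 1: opening $540.53; interest $9.73 → $550.26; payment $120.31; balance $429.95
Installment 2: opening $429.95; interest $7.74 → $437.69; payment $118.32; balance $319.37
Installment 3: opening $319.37; interest $5.75 → $325.12; payment $116.33; balance $208.79
Installment 4: opening $208.79; interest $3.76 → $212.55; payment $114.34; balance $98.21
Installment 5: opening $98.21; interest $1.77 → $99.98; payment $99.98; balance $0.00

$99.98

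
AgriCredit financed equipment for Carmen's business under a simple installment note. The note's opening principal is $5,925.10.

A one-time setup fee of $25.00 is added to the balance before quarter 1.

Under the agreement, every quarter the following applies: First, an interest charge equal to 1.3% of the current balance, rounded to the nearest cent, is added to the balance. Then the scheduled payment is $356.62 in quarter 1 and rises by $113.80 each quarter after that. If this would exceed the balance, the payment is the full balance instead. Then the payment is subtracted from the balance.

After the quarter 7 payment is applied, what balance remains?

# | Opening | Interest | Payment | End bal
1 | $5,950.10 | $77.35 | $356.62 | $5,670.83
2 | $5,670.83 | $73.72 | $470.42 | $5,274.13
3 | $5,274.13 | $68.56 | $584.22 | $4,758.47
4 | $4,758.47 | $61.86 | $698.02 | $4,122.31
5 | $4,122.31 | $53.59 | $811.82 | $3,364.08
6 | $3,364.08 | $43.73 | $925.62 | $2,482.19
7 | $2,482.19 | $32.27 | $1,039.42 | $1,475.04

$1,475.04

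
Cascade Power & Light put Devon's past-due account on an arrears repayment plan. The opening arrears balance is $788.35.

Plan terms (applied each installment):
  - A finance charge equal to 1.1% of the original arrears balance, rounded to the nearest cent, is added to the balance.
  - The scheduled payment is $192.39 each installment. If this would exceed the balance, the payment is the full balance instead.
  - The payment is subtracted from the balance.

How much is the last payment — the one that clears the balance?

$62.14

Installment 1: opening $788.35; interest $8.67 → $797.02; payment $192.39; balance $604.63
Installment 2: opening $604.63; interest $8.67 → $613.30; payment $192.39; balance $420.91
Installment 3: opening $420.91; interest $8.67 → $429.58; payment $192.39; balance $237.19
Installment 4: opening $237.19; interest $8.67 → $245.86; payment $192.39; balance $53.47
Installment 5: opening $53.47; interest $8.67 → $62.14; payment $62.14; balance $0.00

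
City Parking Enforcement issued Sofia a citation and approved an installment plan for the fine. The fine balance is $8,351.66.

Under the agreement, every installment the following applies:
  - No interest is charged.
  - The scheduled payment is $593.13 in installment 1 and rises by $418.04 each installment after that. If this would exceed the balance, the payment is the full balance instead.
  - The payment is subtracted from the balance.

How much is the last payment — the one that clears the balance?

$1,205.61

# | Opening | Payment | End bal
1 | $8,351.66 | $593.13 | $7,758.53
2 | $7,758.53 | $1,011.17 | $6,747.36
3 | $6,747.36 | $1,429.21 | $5,318.15
4 | $5,318.15 | $1,847.25 | $3,470.90
5 | $3,470.90 | $2,265.29 | $1,205.61
6 | $1,205.61 | $1,205.61 | $0.00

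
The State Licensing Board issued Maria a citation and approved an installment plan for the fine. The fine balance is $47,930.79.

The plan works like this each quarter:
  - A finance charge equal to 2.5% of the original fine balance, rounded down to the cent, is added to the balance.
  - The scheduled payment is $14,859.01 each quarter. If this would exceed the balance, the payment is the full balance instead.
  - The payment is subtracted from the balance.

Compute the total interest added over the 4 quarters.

$4,793.04

Quarter 1: $47,930.79 +$1,198.26 interest = $49,129.05; pay $14,859.01 → $34,270.04
Quarter 2: $34,270.04 +$1,198.26 interest = $35,468.30; pay $14,859.01 → $20,609.29
Quarter 3: $20,609.29 +$1,198.26 interest = $21,807.55; pay $14,859.01 → $6,948.54
Quarter 4: $6,948.54 +$1,198.26 interest = $8,146.80; pay $8,146.80 → $0.00
Total interest: $1,198.26 + $1,198.26 + $1,198.26 + $1,198.26 = $4,793.04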